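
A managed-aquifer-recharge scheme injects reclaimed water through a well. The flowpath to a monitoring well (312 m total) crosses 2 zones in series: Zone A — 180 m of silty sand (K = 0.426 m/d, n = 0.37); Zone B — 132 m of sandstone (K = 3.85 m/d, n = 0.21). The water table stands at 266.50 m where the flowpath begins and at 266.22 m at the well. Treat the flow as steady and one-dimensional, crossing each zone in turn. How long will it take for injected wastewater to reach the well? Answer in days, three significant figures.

154000 days

Total head drop ΔH = 266.50 − 266.22 = 0.28 m
Continuity: the same q passes through each zone, so ΔH = q·Σ(L_j/K_j) — the zones act as resistances in series.
Σ(L/K) = 180/0.426 + 132/3.85 = 422.5 + 34.29 = 456.8 d
q = ΔH / Σ(L/K) = 0.28 / 456.8 = 6.129e-4 m/d (same in every zone)
Zone A: v = q/n = 6.129e-4/0.37 = 0.001657 m/d → t_A = 180/0.001657 = 108700 d
Zone B: v = q/n = 6.129e-4/0.21 = 0.002919 m/d → t_B = 132/0.002919 = 45230 d
Total t = 108700 + 45230 = 153900 d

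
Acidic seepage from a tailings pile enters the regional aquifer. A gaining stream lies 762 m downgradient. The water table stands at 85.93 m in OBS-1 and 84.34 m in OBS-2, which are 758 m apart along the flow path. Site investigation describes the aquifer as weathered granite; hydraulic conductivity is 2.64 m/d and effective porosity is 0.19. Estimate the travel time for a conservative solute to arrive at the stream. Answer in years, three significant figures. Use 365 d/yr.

71.6 years

Hydraulic gradient i = (85.93 − 84.34) / 758 = 1.59 / 758 = 0.002098
Darcy flux q = K·i = 2.64 × 0.002098 = 0.005538 m/d
Seepage velocity v = q / n = 0.005538 / 0.19 = 0.02915 m/d
t = L / v = 762 / 0.02915 = 26140 d
   = 26140 / 365 = 71.6 yr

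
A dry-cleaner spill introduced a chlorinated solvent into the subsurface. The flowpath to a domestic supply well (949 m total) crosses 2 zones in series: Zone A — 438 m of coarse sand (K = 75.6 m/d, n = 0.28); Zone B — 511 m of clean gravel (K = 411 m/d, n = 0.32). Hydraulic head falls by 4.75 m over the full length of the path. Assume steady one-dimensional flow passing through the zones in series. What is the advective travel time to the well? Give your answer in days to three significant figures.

424 days

Continuity: the same q passes through each zone, so ΔH = q·Σ(L_j/K_j) — the zones act as resistances in series.
Σ(L/K) = 438/75.6 + 511/411 = 5.794 + 1.243 = 7.037 d
q = ΔH / Σ(L/K) = 4.75 / 7.037 = 0.6750 m/d (same in every zone)
Zone A: v = q/n = 0.6750/0.28 = 2.411 m/d → t_A = 438/2.411 = 181.7 d
Zone B: v = q/n = 0.6750/0.32 = 2.109 m/d → t_B = 511/2.109 = 242.2 d
Total t = 181.7 + 242.2 = 423.9 d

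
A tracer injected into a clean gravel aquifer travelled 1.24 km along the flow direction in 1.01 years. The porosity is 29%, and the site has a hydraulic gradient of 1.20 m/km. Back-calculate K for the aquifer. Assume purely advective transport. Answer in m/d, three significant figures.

t = 1.01 years = 368.7 d
L = 1.24 km = 1240 m
v = L / t = 1240 / 368.7 = 3.364 m/d
K = v · n / i = 3.364 × 0.29 / 0.0012 = 813 m/d

813 m/d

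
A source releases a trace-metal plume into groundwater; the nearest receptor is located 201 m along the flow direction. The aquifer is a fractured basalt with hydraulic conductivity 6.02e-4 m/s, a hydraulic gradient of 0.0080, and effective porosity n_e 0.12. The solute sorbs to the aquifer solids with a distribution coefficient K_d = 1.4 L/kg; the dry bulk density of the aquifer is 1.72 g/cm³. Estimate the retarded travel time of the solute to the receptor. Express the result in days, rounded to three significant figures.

K = 6.02e-4 m/s × 86400 s/d = 52.01 m/d
Specific discharge q = 52.01 × 0.0080 = 0.4161 m/d
Seepage velocity v = q / n = 0.4161 / 0.12 = 3.468 m/d
Retardation R = 1 + ρ_b·K_d/n = 1 + 1.72×1.4/0.12 = 21.07
Contaminant velocity v_c = v/R = 3.468/21.07 = 0.1646 m/d
t = L/v_c = 201/0.1646 = 1221 d

1220 days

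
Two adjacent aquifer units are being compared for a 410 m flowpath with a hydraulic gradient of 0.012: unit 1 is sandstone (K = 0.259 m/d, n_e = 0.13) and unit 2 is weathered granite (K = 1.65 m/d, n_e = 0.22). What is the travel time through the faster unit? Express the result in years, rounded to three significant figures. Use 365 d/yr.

Unit 1 (sandstone): v = 0.259×0.012/0.13 = 0.02391 m/d, t = 410/0.02391 = 17150 d
Unit 2 (weathered granite): v = 1.65×0.012/0.22 = 0.09000 m/d, t = 410/0.09000 = 4556 d
Faster: 4556 d / 365 = 12.5 yr

12.5 years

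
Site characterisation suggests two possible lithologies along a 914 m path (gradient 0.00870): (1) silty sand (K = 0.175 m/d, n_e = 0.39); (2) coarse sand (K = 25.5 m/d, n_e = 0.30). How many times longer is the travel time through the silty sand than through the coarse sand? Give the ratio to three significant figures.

Unit 1 (silty sand): v = 0.175×0.0087/0.39 = 0.003904 m/d, t = 914/0.003904 = 234100 d
Unit 2 (coarse sand): v = 25.5×0.0087/0.30 = 0.7395 m/d, t = 914/0.7395 = 1236 d
t(silty sand) / t(coarse sand) = 234100/1236 = 189

189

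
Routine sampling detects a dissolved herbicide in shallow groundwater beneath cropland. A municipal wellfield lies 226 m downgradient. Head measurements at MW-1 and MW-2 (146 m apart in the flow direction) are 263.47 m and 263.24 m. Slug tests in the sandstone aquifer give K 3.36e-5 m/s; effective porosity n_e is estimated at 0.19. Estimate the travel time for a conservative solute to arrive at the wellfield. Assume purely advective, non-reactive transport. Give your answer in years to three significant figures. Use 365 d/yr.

25.7 years

Hydraulic gradient i = (263.47 − 263.24) / 146 = 0.23 / 146 = 0.001575
K = 3.36e-5 m/s × 86400 s/d = 2.903 m/d
Darcy flux q = K·i = 2.903 × 0.001575 = 0.004573 m/d
Seepage velocity v = q / n = 0.004573 / 0.19 = 0.02407 m/d
t = L / v = 226 / 0.02407 = 9389 d
   = 9389 / 365 = 25.7 yr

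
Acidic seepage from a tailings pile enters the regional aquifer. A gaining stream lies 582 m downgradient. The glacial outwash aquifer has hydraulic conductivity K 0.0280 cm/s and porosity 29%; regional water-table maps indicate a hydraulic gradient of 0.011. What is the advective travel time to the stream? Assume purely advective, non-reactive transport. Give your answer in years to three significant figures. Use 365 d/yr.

K = 0.0280 cm/s × 864 = 24.19 m/d
Specific discharge q = 24.19 × 0.011 = 0.2661 m/d
Seepage velocity v = q / n = 0.2661 / 0.29 = 0.9176 m/d
t = L / v = 582 / 0.9176 = 634.2 d
   = 634.2 / 365 = 1.74 yr

1.74 years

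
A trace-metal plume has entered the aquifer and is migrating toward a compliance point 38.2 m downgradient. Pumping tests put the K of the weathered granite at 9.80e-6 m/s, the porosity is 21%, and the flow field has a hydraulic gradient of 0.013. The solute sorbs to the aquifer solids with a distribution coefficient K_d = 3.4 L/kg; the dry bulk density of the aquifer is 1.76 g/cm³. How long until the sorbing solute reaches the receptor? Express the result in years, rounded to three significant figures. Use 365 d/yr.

58.9 years

K = 9.80e-6 m/s × 86400 s/d = 0.8467 m/d
Specific discharge q = 0.8467 × 0.013 = 0.01101 m/d
v_s = q/n_e = 0.01101/0.21 = 0.05242 m/d
Retardation R = 1 + ρ_b·K_d/n = 1 + 1.76×3.4/0.21 = 29.50
Contaminant velocity v_c = v/R = 0.05242/29.50 = 0.001777 m/d
t = L/v_c = 38.2/0.001777 = 21500 d
   = 21500/365 = 58.9 yr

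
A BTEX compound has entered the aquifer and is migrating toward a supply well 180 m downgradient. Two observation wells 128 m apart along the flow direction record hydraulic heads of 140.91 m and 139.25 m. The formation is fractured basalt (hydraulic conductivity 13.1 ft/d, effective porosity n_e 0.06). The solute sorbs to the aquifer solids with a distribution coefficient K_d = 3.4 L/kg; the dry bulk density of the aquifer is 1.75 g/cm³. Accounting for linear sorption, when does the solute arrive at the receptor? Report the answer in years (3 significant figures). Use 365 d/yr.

57.2 years

Hydraulic gradient i = (140.91 − 139.25) / 128 = 1.66 / 128 = 0.01297
K = 13.1 ft/d × 0.3048 = 3.993 m/d
Darcy flux q = K·i = 3.993 × 0.01297 = 0.05178 m/d
Average linear velocity = 0.05178 / 0.06 = 0.8630 m/d
Retardation R = 1 + ρ_b·K_d/n = 1 + 1.75×3.4/0.06 = 100.2
Contaminant velocity v_c = v/R = 0.8630/100.2 = 0.008616 m/d
t = L/v_c = 180/0.008616 = 20890 d
   = 20890/365 = 57.2 yr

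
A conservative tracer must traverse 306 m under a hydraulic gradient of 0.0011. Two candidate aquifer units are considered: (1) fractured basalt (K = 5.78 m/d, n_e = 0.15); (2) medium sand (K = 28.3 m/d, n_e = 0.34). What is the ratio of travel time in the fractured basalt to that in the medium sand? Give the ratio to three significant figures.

Unit 1 (fractured basalt): v = 5.78×0.0011/0.15 = 0.04239 m/d, t = 306/0.04239 = 7219 d
Unit 2 (medium sand): v = 28.3×0.0011/0.34 = 0.09156 m/d, t = 306/0.09156 = 3342 d
t(fractured basalt) / t(medium sand) = 7219/3342 = 2.16

2.16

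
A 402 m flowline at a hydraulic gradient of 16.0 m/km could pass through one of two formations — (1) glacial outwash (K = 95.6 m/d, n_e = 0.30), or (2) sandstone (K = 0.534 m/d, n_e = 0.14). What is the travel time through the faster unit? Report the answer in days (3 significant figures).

78.8 days

Unit 1 (glacial outwash): v = 95.6×0.016/0.30 = 5.099 m/d, t = 402/5.099 = 78.84 d
Unit 2 (sandstone): v = 0.534×0.016/0.14 = 0.06103 m/d, t = 402/0.06103 = 6587 d
Faster unit: t = 78.8 d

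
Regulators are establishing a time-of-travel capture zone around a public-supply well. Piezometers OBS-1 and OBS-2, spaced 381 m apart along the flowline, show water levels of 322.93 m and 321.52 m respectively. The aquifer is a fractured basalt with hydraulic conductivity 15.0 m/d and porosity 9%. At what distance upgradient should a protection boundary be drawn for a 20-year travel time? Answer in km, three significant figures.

Hydraulic gradient i = (322.93 − 321.52) / 381 = 1.41 / 381 = 0.003701
Darcy flux q = K·i = 15.0 × 0.003701 = 0.05551 m/d
v_s = q/n_e = 0.05551/0.09 = 0.6168 m/d
T = 20 yr × 365 = 7300 d
L = v × T = 0.6168 × 7300 = 4503 m
   = 4.50 km

4.50 km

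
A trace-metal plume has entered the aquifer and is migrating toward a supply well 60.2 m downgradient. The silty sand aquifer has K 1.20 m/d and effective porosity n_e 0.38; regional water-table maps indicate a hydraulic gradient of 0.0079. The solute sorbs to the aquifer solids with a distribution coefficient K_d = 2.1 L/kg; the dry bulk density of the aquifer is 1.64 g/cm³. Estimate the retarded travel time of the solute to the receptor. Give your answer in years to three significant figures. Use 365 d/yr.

66.5 years

Specific discharge q = 1.20 × 0.0079 = 0.009480 m/d
Seepage velocity v = q / n = 0.009480 / 0.38 = 0.02495 m/d
Retardation R = 1 + ρ_b·K_d/n = 1 + 1.64×2.1/0.38 = 10.06
Contaminant velocity v_c = v/R = 0.02495/10.06 = 0.002479 m/d
t = L/v_c = 60.2/0.002479 = 24280 d
   = 24280/365 = 66.5 yr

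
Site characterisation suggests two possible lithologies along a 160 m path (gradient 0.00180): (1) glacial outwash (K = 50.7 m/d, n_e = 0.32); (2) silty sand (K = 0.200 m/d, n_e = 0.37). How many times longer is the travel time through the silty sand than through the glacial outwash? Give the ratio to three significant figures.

293

Unit 1 (glacial outwash): v = 50.7×0.0018/0.32 = 0.2852 m/d, t = 160/0.2852 = 561.0 d
Unit 2 (silty sand): v = 0.200×0.0018/0.37 = 9.730e-4 m/d, t = 160/9.730e-4 = 164400 d
t(silty sand) / t(glacial outwash) = 164400/561.0 = 293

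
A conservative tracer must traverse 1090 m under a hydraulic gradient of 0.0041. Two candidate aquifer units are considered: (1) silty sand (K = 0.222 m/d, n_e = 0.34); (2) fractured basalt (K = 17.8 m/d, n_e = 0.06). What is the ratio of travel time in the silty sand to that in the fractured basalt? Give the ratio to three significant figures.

454

Unit 1 (silty sand): v = 0.222×0.0041/0.34 = 0.002677 m/d, t = 1090/0.002677 = 407200 d
Unit 2 (fractured basalt): v = 17.8×0.0041/0.06 = 1.216 m/d, t = 1090/1.216 = 896.1 d
t(silty sand) / t(fractured basalt) = 407200/896.1 = 454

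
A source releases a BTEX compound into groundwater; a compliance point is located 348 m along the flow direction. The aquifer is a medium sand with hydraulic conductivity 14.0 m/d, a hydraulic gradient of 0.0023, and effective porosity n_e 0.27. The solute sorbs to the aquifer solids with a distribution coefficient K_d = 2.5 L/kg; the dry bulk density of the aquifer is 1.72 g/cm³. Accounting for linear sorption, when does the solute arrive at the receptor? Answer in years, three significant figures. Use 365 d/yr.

Specific discharge q = 14.0 × 0.0023 = 0.03220 m/d
Seepage velocity v = q / n = 0.03220 / 0.27 = 0.1193 m/d
Retardation R = 1 + ρ_b·K_d/n = 1 + 1.72×2.5/0.27 = 16.93
Contaminant velocity v_c = v/R = 0.1193/16.93 = 0.007046 m/d
t = L/v_c = 348/0.007046 = 49390 d
   = 49390/365 = 135 yr

135 years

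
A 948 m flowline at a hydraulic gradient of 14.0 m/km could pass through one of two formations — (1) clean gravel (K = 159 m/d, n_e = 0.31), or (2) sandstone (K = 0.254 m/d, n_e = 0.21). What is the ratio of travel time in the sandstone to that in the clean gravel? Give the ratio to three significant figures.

Unit 1 (clean gravel): v = 159×0.014/0.31 = 7.181 m/d, t = 948/7.181 = 132.0 d
Unit 2 (sandstone): v = 0.254×0.014/0.21 = 0.01693 m/d, t = 948/0.01693 = 55980 d
t(sandstone) / t(clean gravel) = 55980/132.0 = 424

424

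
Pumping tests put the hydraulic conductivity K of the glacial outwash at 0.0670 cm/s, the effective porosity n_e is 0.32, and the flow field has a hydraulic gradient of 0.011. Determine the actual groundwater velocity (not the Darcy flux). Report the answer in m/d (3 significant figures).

K = 0.0670 cm/s × 864 = 57.89 m/d
Darcy flux q = K·i = 57.89 × 0.011 = 0.6368 m/d
v = Ki/n = 57.89·0.011/0.32 = 1.990 m/d

1.99 m/d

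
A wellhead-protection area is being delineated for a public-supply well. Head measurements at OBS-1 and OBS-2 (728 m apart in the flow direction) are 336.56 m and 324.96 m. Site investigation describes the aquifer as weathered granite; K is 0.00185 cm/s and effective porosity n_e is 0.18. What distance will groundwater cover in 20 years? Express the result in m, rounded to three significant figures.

1030 m

Hydraulic gradient i = (336.56 − 324.96) / 728 = 11.60 / 728 = 0.01593
K = 0.00185 cm/s × 864 = 1.598 m/d
q = Ki = 1.598 × 0.01593 = 0.02547 m/d
Seepage velocity v = q / n = 0.02547 / 0.18 = 0.1415 m/d
T = 20 yr × 365 = 7300 d
L = v × T = 0.1415 × 7300 = 1033 m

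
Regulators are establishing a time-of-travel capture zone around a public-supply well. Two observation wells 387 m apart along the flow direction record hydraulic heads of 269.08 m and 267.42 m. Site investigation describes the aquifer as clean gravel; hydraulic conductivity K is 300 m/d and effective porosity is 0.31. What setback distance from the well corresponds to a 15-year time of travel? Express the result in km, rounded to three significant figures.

Hydraulic gradient i = (269.08 − 267.42) / 387 = 1.66 / 387 = 0.004289
Darcy flux q = K·i = 300 × 0.004289 = 1.287 m/d
v = Ki/n = 300·0.004289/0.31 = 4.151 m/d
T = 15 yr × 365 = 5475 d
L = v × T = 4.151 × 5475 = 22730 m
   = 22.7 km

22.7 km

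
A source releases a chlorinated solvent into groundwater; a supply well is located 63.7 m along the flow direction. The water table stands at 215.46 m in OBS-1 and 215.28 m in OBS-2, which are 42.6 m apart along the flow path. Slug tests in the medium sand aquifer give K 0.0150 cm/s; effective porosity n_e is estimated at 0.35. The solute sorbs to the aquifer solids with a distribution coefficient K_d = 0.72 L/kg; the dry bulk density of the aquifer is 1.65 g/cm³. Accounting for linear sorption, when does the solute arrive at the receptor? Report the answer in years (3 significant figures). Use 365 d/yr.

4.90 years

Hydraulic gradient i = (215.46 − 215.28) / 42.6 = 0.18 / 42.6 = 0.004225
K = 0.0150 cm/s × 864 = 12.96 m/d
Darcy flux q = K·i = 12.96 × 0.004225 = 0.05476 m/d
v_s = q/n_e = 0.05476/0.35 = 0.1565 m/d
Retardation R = 1 + ρ_b·K_d/n = 1 + 1.65×0.72/0.35 = 4.394
Contaminant velocity v_c = v/R = 0.1565/4.394 = 0.03561 m/d
t = L/v_c = 63.7/0.03561 = 1789 d
   = 1789/365 = 4.90 yr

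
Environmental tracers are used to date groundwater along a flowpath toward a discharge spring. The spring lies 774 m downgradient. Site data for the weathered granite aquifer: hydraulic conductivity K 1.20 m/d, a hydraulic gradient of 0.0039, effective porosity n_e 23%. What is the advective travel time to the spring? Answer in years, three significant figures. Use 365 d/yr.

104 years

Specific discharge q = 1.20 × 0.0039 = 0.004680 m/d
v_s = q/n_e = 0.004680/0.23 = 0.02035 m/d
t = L / v = 774 / 0.02035 = 38040 d
   = 38040 / 365 = 104 yr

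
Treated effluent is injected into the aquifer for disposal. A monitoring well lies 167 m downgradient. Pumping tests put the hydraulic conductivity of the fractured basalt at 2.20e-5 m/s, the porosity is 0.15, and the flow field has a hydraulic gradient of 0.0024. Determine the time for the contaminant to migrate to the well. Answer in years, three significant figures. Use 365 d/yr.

K = 2.20e-5 m/s × 86400 s/d = 1.901 m/d
Specific discharge q = 1.901 × 0.0024 = 0.004562 m/d
Seepage velocity v = q / n = 0.004562 / 0.15 = 0.03041 m/d
t = L / v = 167 / 0.03041 = 5491 d
   = 5491 / 365 = 15.0 yr

15.0 years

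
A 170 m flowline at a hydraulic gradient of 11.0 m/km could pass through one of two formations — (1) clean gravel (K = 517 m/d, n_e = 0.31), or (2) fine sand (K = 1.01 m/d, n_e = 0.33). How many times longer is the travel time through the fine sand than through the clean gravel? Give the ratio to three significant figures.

545

Unit 1 (clean gravel): v = 517×0.011/0.31 = 18.35 m/d, t = 170/18.35 = 9.267 d
Unit 2 (fine sand): v = 1.01×0.011/0.33 = 0.03367 m/d, t = 170/0.03367 = 5050 d
t(fine sand) / t(clean gravel) = 5050/9.267 = 545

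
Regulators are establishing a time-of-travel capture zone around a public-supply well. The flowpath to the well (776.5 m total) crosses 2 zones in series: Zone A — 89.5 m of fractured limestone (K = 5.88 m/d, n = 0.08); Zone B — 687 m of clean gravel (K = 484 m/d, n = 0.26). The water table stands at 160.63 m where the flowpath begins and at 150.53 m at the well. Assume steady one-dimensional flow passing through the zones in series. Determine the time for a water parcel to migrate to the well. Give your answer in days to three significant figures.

Total head drop ΔH = 160.63 − 150.53 = 10.10 m
Continuity: the same q passes through each zone, so ΔH = q·Σ(L_j/K_j) — the zones act as resistances in series.
Σ(L/K) = 89.5/5.88 + 687/484 = 15.22 + 1.419 = 16.64 d
q = ΔH / Σ(L/K) = 10.10 / 16.64 = 0.6070 m/d (same in every zone)
Zone A: v = q/n = 0.6070/0.08 = 7.587 m/d → t_A = 89.5/7.587 = 11.80 d
Zone B: v = q/n = 0.6070/0.26 = 2.334 m/d → t_B = 687/2.334 = 294.3 d
Total t = 11.80 + 294.3 = 306.1 d

306 days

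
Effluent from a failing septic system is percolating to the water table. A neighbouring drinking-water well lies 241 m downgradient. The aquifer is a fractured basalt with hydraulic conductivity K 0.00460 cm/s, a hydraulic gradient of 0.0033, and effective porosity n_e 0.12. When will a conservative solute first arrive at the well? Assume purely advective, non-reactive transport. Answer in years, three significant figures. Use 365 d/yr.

K = 0.00460 cm/s × 864 = 3.974 m/d
Darcy flux q = K·i = 3.974 × 0.0033 = 0.01312 m/d
Seepage velocity v = q / n = 0.01312 / 0.12 = 0.1093 m/d
t = L / v = 241 / 0.1093 = 2205 d
   = 2205 / 365 = 6.04 yr

6.04 years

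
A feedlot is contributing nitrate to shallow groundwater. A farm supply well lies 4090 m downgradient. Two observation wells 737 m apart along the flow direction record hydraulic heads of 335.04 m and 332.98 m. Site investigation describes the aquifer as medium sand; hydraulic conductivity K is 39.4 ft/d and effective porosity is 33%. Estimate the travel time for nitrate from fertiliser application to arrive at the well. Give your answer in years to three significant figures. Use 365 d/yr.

110 years

Hydraulic gradient i = (335.04 − 332.98) / 737 = 2.06 / 737 = 0.002795
K = 39.4 ft/d × 0.3048 = 12.01 m/d
Specific discharge q = 12.01 × 0.002795 = 0.03357 m/d
v_s = q/n_e = 0.03357/0.33 = 0.1017 m/d
t = L / v = 4090 / 0.1017 = 40210 d
   = 40210 / 365 = 110 yr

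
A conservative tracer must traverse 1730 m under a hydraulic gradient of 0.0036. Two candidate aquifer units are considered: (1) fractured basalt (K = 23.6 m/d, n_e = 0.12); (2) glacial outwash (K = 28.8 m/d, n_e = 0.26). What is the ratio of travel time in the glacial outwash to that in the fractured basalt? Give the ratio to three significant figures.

1.78

Unit 1 (fractured basalt): v = 23.6×0.0036/0.12 = 0.7080 m/d, t = 1730/0.7080 = 2444 d
Unit 2 (glacial outwash): v = 28.8×0.0036/0.26 = 0.3988 m/d, t = 1730/0.3988 = 4338 d
t(glacial outwash) / t(fractured basalt) = 4338/2444 = 1.78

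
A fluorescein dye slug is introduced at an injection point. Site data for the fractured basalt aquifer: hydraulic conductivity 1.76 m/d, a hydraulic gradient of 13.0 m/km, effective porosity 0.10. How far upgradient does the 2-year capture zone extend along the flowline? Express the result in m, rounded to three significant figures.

q = Ki = 1.76 × 0.013 = 0.02288 m/d
Seepage velocity v = q / n = 0.02288 / 0.10 = 0.2288 m/d
T = 2 yr × 365 = 730 d
L = v × T = 0.2288 × 730 = 167.0 m

167 m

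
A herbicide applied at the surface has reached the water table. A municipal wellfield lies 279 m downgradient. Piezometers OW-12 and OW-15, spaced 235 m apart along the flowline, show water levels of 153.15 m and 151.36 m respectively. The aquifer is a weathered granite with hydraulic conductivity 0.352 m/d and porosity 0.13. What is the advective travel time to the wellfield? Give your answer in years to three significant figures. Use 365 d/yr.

37.1 years

Hydraulic gradient i = (153.15 − 151.36) / 235 = 1.79 / 235 = 0.007617
Specific discharge q = 0.352 × 0.007617 = 0.002681 m/d
Average linear velocity = 0.002681 / 0.13 = 0.02062 m/d
t = L / v = 279 / 0.02062 = 13530 d
   = 13530 / 365 = 37.1 yr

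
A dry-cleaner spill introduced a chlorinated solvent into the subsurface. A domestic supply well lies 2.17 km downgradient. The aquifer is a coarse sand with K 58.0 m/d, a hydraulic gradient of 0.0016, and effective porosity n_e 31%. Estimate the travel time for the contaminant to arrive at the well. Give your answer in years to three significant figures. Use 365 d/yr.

q = Ki = 58.0 × 0.0016 = 0.09280 m/d
Average linear velocity = 0.09280 / 0.31 = 0.2994 m/d
L = 2.17 km = 2170 m
t = L / v = 2170 / 0.2994 = 7249 d
   = 7249 / 365 = 19.9 yr

19.9 years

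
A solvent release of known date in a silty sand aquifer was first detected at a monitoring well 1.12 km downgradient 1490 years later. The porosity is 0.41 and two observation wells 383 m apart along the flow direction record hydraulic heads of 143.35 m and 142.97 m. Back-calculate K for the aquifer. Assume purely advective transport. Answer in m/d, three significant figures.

Hydraulic gradient i = (143.35 − 142.97) / 383 = 0.38 / 383 = 9.922e-4
t = 1490 years = 543900 d
L = 1.12 km = 1120 m
v = L / t = 1120 / 543900 = 0.002059 m/d
K = v · n / i = 0.002059 × 0.41 / 9.922e-4 = 0.851 m/d

0.851 m/d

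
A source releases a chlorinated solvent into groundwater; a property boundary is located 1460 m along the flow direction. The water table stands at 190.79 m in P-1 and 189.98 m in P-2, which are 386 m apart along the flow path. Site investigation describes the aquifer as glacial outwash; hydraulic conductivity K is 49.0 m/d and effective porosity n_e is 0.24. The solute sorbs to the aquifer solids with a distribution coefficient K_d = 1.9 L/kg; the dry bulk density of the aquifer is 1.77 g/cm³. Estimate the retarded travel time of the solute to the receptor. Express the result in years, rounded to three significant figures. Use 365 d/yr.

Hydraulic gradient i = (190.79 − 189.98) / 386 = 0.81 / 386 = 0.002098
q = Ki = 49.0 × 0.002098 = 0.1028 m/d
v = Ki/n = 49.0·0.002098/0.24 = 0.4284 m/d
Retardation R = 1 + ρ_b·K_d/n = 1 + 1.77×1.9/0.24 = 15.01
Contaminant velocity v_c = v/R = 0.4284/15.01 = 0.02854 m/d
t = L/v_c = 1460/0.02854 = 51160 d
   = 51160/365 = 140 yr

140 years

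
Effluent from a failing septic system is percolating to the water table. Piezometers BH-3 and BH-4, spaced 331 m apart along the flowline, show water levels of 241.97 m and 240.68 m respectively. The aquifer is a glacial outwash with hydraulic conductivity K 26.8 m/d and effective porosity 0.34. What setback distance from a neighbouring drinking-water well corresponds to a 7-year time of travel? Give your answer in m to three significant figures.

785 m

Hydraulic gradient i = (241.97 − 240.68) / 331 = 1.29 / 331 = 0.003897
Darcy flux q = K·i = 26.8 × 0.003897 = 0.1044 m/d
v_s = q/n_e = 0.1044/0.34 = 0.3072 m/d
T = 7 yr × 365 = 2555 d
L = v × T = 0.3072 × 2555 = 784.9 m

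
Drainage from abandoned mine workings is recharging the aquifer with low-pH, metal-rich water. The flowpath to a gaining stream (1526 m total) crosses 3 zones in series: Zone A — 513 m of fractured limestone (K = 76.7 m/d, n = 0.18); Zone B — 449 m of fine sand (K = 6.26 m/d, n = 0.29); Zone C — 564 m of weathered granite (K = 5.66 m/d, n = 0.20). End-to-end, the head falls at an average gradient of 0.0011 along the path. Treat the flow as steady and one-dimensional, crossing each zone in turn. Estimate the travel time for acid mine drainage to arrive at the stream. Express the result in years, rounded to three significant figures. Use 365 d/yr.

97.5 years

Steady 1-D flow in series ⇒ the Darcy flux q is identical in every zone and the zone head losses add (resistances L/K in series).
Σ(L/K) = 513/76.7 + 449/6.26 + 564/5.66 = 6.688 + 71.73 + 99.65 = 178.1 d
K_eq = L_total / Σ(L/K) = 1526 / 178.1 = 8.570 m/d
q = K_eq · i = 8.570 × 0.0011 = 0.009427 m/d (same in every zone)
Zone A: v = q/n = 0.009427/0.18 = 0.05237 m/d → t_A = 513/0.05237 = 9795 d
Zone B: v = q/n = 0.009427/0.29 = 0.03251 m/d → t_B = 449/0.03251 = 13810 d
Zone C: v = q/n = 0.009427/0.20 = 0.04714 m/d → t_C = 564/0.04714 = 11970 d
Total t = 9795 + 13810 + 11970 = 35570 d
   = 35570 / 365 = 97.5 yr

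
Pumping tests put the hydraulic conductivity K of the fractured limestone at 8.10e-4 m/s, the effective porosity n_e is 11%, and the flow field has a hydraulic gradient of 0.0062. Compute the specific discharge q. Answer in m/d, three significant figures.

K = 8.10e-4 m/s × 86400 s/d = 69.98 m/d
Specific discharge q = 69.98 × 0.0062 = 0.4339 m/d

0.434 m/d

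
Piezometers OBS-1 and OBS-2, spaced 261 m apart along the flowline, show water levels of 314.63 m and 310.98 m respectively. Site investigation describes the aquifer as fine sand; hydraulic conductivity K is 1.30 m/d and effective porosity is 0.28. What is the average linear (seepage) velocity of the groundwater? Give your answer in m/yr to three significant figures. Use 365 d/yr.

Hydraulic gradient i = (314.63 − 310.98) / 261 = 3.65 / 261 = 0.01398
Specific discharge q = 1.30 × 0.01398 = 0.01818 m/d
v = Ki/n = 1.30·0.01398/0.28 = 0.06493 m/d
   = 0.06493 × 365 = 23.7 m/yr

23.7 m/yr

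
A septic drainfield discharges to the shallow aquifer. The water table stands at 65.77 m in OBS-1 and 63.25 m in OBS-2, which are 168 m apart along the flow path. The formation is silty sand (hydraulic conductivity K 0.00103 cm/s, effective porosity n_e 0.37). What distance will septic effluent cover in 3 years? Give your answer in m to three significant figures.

39.5 m

Hydraulic gradient i = (65.77 − 63.25) / 168 = 2.52 / 168 = 0.01500
K = 0.00103 cm/s × 864 = 0.8899 m/d
Darcy flux q = K·i = 0.8899 × 0.01500 = 0.01335 m/d
Seepage velocity v = q / n = 0.01335 / 0.37 = 0.03608 m/d
T = 3 yr × 365 = 1095 d
L = v × T = 0.03608 × 1095 = 39.51 m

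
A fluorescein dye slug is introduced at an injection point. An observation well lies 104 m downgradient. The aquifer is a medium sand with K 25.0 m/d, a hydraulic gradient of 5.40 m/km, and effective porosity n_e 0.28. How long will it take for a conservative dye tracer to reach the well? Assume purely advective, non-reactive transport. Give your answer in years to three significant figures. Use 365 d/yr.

Specific discharge q = 25.0 × 0.0054 = 0.1350 m/d
v = Ki/n = 25.0·0.0054/0.28 = 0.4821 m/d
t = L / v = 104 / 0.4821 = 215.7 d
   = 215.7 / 365 = 0.591 yr

0.591 years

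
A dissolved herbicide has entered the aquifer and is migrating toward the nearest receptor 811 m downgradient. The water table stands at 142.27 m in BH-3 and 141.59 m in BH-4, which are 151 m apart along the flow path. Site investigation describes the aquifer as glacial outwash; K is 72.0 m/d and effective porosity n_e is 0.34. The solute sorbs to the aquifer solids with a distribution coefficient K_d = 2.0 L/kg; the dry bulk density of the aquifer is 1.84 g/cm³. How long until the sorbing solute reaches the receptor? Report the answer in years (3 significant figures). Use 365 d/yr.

27.5 years

Hydraulic gradient i = (142.27 − 141.59) / 151 = 0.68 / 151 = 0.004503
Specific discharge q = 72.0 × 0.004503 = 0.3242 m/d
v = Ki/n = 72.0·0.004503/0.34 = 0.9536 m/d
Retardation R = 1 + ρ_b·K_d/n = 1 + 1.84×2.0/0.34 = 11.82
Contaminant velocity v_c = v/R = 0.9536/11.82 = 0.08066 m/d
t = L/v_c = 811/0.08066 = 10060 d
   = 10060/365 = 27.5 yr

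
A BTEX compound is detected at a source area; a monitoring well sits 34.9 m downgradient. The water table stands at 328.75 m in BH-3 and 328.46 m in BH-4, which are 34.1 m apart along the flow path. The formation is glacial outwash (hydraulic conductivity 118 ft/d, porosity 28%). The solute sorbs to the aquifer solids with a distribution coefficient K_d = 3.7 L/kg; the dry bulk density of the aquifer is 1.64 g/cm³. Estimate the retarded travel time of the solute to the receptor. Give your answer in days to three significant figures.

724 days

Hydraulic gradient i = (328.75 − 328.46) / 34.1 = 0.29 / 34.1 = 0.008504
K = 118 ft/d × 0.3048 = 35.97 m/d
Darcy flux q = K·i = 35.97 × 0.008504 = 0.3059 m/d
v = Ki/n = 35.97·0.008504/0.28 = 1.092 m/d
Retardation R = 1 + ρ_b·K_d/n = 1 + 1.64×3.7/0.28 = 22.67
Contaminant velocity v_c = v/R = 1.092/22.67 = 0.04818 m/d
t = L/v_c = 34.9/0.04818 = 724.3 d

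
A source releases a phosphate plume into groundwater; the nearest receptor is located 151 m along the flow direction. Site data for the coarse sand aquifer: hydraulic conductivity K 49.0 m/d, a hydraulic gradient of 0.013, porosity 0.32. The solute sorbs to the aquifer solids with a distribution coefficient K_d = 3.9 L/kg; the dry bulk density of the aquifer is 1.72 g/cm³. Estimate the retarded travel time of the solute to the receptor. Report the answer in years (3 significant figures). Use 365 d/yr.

4.56 years

Specific discharge q = 49.0 × 0.013 = 0.6370 m/d
Seepage velocity v = q / n = 0.6370 / 0.32 = 1.991 m/d
Retardation R = 1 + ρ_b·K_d/n = 1 + 1.72×3.9/0.32 = 21.96
Contaminant velocity v_c = v/R = 1.991/21.96 = 0.09064 m/d
t = L/v_c = 151/0.09064 = 1666 d
   = 1666/365 = 4.56 yr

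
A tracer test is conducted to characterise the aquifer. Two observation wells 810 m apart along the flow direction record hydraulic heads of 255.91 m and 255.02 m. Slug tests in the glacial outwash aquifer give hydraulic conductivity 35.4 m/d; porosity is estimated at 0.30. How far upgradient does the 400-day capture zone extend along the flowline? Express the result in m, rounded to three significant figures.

51.9 m

Hydraulic gradient i = (255.91 − 255.02) / 810 = 0.89 / 810 = 0.001099
Specific discharge q = 35.4 × 0.001099 = 0.03890 m/d
v_s = q/n_e = 0.03890/0.30 = 0.1297 m/d
L = v × T = 0.1297 × 400 = 51.86 m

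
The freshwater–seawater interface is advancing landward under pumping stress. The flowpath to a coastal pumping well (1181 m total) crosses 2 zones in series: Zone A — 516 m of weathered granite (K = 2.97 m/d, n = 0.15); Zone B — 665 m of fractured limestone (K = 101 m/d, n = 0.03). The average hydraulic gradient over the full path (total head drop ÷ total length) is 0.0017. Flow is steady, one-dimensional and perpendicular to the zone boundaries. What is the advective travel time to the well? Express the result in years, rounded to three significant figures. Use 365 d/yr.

Steady 1-D flow in series ⇒ the Darcy flux q is identical in every zone and the zone head losses add (resistances L/K in series).
Σ(L/K) = 516/2.97 + 665/101 = 173.7 + 6.584 = 180.3 d
K_eq = L_total / Σ(L/K) = 1181 / 180.3 = 6.549 m/d
q = K_eq · i = 6.549 × 0.0017 = 0.01113 m/d (same in every zone)
Zone A: v = q/n = 0.01113/0.15 = 0.07423 m/d → t_A = 516/0.07423 = 6952 d
Zone B: v = q/n = 0.01113/0.03 = 0.3711 m/d → t_B = 665/0.3711 = 1792 d
Total t = 6952 + 1792 = 8743 d
   = 8743 / 365 = 24.0 yr

24.0 years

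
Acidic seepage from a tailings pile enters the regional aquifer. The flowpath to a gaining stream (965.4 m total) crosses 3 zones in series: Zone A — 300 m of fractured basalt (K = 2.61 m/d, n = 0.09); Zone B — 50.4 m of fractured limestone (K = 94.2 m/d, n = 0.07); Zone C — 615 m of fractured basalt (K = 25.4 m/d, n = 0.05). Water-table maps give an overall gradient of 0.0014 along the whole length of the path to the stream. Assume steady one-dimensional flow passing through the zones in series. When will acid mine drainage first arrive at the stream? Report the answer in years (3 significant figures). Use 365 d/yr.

17.4 years

Steady 1-D flow in series ⇒ the Darcy flux q is identical in every zone and the zone head losses add (resistances L/K in series).
Σ(L/K) = 300/2.61 + 50.4/94.2 + 615/25.4 = 114.9 + 0.5350 + 24.21 = 139.7 d
K_eq = L_total / Σ(L/K) = 965.4 / 139.7 = 6.911 m/d
q = K_eq · i = 6.911 × 0.0014 = 0.009675 m/d (same in every zone)
Zone A: v = q/n = 0.009675/0.09 = 0.1075 m/d → t_A = 300/0.1075 = 2791 d
Zone B: v = q/n = 0.009675/0.07 = 0.1382 m/d → t_B = 50.4/0.1382 = 364.6 d
Zone C: v = q/n = 0.009675/0.05 = 0.1935 m/d → t_C = 615/0.1935 = 3178 d
Total t = 2791 + 364.6 + 3178 = 6333 d
   = 6333 / 365 = 17.4 yr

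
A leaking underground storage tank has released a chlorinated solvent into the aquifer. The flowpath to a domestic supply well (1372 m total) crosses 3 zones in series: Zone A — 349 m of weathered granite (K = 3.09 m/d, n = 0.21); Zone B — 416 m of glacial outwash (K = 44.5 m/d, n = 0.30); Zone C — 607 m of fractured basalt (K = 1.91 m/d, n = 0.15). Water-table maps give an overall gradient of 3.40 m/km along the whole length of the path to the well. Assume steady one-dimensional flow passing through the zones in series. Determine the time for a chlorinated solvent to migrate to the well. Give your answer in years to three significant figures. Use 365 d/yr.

Continuity: the same q passes through each zone, so ΔH = q·Σ(L_j/K_j) — the zones act as resistances in series.
Σ(L/K) = 349/3.09 + 416/44.5 + 607/1.91 = 112.9 + 9.348 + 317.8 = 440.1 d
K_eq = L_total / Σ(L/K) = 1372 / 440.1 = 3.118 m/d
q = K_eq · i = 3.118 × 0.0034 = 0.01060 m/d (same in every zone)
Zone A: v = q/n = 0.01060/0.21 = 0.05047 m/d → t_A = 349/0.05047 = 6914 d
Zone B: v = q/n = 0.01060/0.30 = 0.03533 m/d → t_B = 416/0.03533 = 11770 d
Zone C: v = q/n = 0.01060/0.15 = 0.07066 m/d → t_C = 607/0.07066 = 8590 d
Total t = 6914 + 11770 + 8590 = 27280 d
   = 27280 / 365 = 74.7 yr

74.7 years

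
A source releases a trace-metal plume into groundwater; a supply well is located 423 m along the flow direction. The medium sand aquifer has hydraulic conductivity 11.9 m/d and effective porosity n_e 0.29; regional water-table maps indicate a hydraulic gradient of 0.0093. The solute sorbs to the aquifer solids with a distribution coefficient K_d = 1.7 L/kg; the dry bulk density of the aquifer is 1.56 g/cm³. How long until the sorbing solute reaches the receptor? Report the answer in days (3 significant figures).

Darcy flux q = K·i = 11.9 × 0.0093 = 0.1107 m/d
v_s = q/n_e = 0.1107/0.29 = 0.3816 m/d
Retardation R = 1 + ρ_b·K_d/n = 1 + 1.56×1.7/0.29 = 10.14
Contaminant velocity v_c = v/R = 0.3816/10.14 = 0.03762 m/d
t = L/v_c = 423/0.03762 = 11240 d

11200 days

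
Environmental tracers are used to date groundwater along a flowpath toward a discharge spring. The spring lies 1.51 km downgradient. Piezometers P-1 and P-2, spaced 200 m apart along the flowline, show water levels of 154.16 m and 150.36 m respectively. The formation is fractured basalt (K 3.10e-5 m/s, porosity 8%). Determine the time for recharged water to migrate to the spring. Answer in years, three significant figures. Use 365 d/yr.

6.50 years

Hydraulic gradient i = (154.16 − 150.36) / 200 = 3.80 / 200 = 0.01900
K = 3.10e-5 m/s × 86400 s/d = 2.678 m/d
Darcy flux q = K·i = 2.678 × 0.01900 = 0.05089 m/d
Seepage velocity v = q / n = 0.05089 / 0.08 = 0.6361 m/d
L = 1.51 km = 1510 m
t = L / v = 1510 / 0.6361 = 2374 d
   = 2374 / 365 = 6.50 yr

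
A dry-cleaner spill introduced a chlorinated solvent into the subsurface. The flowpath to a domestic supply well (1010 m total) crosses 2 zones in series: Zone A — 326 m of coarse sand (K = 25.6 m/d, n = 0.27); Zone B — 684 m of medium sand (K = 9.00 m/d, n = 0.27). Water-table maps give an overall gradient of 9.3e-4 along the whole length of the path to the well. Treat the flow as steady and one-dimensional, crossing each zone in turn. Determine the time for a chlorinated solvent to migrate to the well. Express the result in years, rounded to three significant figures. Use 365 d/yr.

70.6 years

For zones in series the flux q is common to all zones; the equivalent conductivity is the harmonic (thickness-weighted) mean, K_eq = L_total / Σ(L_j/K_j).
Σ(L/K) = 326/25.6 + 684/9.00 = 12.73 + 76.00 = 88.73 d
K_eq = L_total / Σ(L/K) = 1010 / 88.73 = 11.38 m/d
q = K_eq · i = 11.38 × 9.3e-4 = 0.01059 m/d (same in every zone)
Zone A: v = q/n = 0.01059/0.27 = 0.03921 m/d → t_A = 326/0.03921 = 8315 d
Zone B: v = q/n = 0.01059/0.27 = 0.03921 m/d → t_B = 684/0.03921 = 17450 d
Total t = 8315 + 17450 = 25760 d
   = 25760 / 365 = 70.6 yr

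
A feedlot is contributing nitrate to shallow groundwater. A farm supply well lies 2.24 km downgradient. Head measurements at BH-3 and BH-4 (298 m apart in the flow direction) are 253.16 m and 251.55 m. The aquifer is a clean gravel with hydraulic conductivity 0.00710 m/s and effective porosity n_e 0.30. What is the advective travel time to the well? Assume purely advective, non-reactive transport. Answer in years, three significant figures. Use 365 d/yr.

Hydraulic gradient i = (253.16 − 251.55) / 298 = 1.61 / 298 = 0.005403
K = 0.00710 m/s × 86400 s/d = 613.4 m/d
q = Ki = 613.4 × 0.005403 = 3.314 m/d
v_s = q/n_e = 3.314/0.30 = 11.05 m/d
L = 2.24 km = 2240 m
t = L / v = 2240 / 11.05 = 202.8 d
   = 202.8 / 365 = 0.556 yr

0.556 years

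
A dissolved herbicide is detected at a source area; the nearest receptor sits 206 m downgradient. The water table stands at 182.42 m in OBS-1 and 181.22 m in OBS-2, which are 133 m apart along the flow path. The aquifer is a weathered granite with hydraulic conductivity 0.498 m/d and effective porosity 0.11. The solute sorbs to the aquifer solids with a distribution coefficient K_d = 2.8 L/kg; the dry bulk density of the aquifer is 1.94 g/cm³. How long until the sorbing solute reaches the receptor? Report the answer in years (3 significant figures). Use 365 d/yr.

696 years

Hydraulic gradient i = (182.42 − 181.22) / 133 = 1.20 / 133 = 0.009023
Darcy flux q = K·i = 0.498 × 0.009023 = 0.004493 m/d
Seepage velocity v = q / n = 0.004493 / 0.11 = 0.04085 m/d
Retardation R = 1 + ρ_b·K_d/n = 1 + 1.94×2.8/0.11 = 50.38
Contaminant velocity v_c = v/R = 0.04085/50.38 = 8.108e-4 m/d
t = L/v_c = 206/8.108e-4 = 254100 d
   = 254100/365 = 696 yr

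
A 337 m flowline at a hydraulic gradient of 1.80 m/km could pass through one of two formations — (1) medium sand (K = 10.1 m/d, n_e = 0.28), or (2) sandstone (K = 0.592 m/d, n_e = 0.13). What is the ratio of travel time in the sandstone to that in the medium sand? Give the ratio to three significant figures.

7.92

Unit 1 (medium sand): v = 10.1×0.0018/0.28 = 0.06493 m/d, t = 337/0.06493 = 5190 d
Unit 2 (sandstone): v = 0.592×0.0018/0.13 = 0.008197 m/d, t = 337/0.008197 = 41110 d
t(sandstone) / t(medium sand) = 41110/5190 = 7.92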